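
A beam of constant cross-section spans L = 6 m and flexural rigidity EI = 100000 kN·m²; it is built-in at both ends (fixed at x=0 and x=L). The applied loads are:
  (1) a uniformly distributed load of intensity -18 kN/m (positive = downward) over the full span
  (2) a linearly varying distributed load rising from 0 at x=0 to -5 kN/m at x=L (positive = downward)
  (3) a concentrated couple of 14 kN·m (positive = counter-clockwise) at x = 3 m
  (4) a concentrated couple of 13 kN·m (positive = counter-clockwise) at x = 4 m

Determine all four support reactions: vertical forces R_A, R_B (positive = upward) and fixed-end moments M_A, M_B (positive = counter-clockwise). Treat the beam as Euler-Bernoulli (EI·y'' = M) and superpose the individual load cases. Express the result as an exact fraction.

R_A = -469/9 kN, M_A = -313/6 kN·m, R_B = -638/9 kN, M_B = 133/2 kN·m

Load 1 — uniform load w=-18 kN/m over full span:
  R_A = wL/2 = (-18)·6/2 = -54 kN
  M_A = wL²/12 = (-18)·6²/12 = -54 kN·m
  R_B = wL/2 = (-18)·6/2 = -54 kN
  M_B = -wL²/12 = -(-18)·6²/12 = 54 kN·m
Load 2 — triangular load w₀=-5 kN/m (0→w₀ over full span):
  R_A = 3w₀L/20 = 3·(-5)·6/20 = -9/2 kN
  M_A = w₀L²/30 = (-5)·6²/30 = -6 kN·m
  R_B = 7w₀L/20 = 7·(-5)·6/20 = -21/2 kN
  M_B = -w₀L²/20 = -(-5)·6²/20 = 9 kN·m
Load 3 — applied couple M₀=14 kN·m at a=3 m (b=L-a=3):
  R_A = 6M₀ab/L³ = 6·14·3·3/6³ = 7/2 kN
  M_A = M₀b(2a-b)/L² = 14·3·(2·3-3)/6² = 7/2 kN·m
  R_B = -6M₀ab/L³ = -6·14·3·3/6³ = -7/2 kN
  M_B = M₀a(2b-a)/L² = 14·3·(2·3-3)/6² = 7/2 kN·m
Load 4 — applied couple M₀=13 kN·m at a=4 m (b=L-a=2):
  R_A = 6M₀ab/L³ = 6·13·4·2/6³ = 26/9 kN
  M_A = M₀b(2a-b)/L² = 13·2·(2·4-2)/6² = 13/3 kN·m
  R_B = -6M₀ab/L³ = -6·13·4·2/6³ = -26/9 kN
  M_B = M₀a(2b-a)/L² = 13·4·(2·2-4)/6² = 0 kN·m
Superposition: R_A = -469/9 kN, M_A = -313/6 kN·m, R_B = -638/9 kN, M_B = 133/2 kN·m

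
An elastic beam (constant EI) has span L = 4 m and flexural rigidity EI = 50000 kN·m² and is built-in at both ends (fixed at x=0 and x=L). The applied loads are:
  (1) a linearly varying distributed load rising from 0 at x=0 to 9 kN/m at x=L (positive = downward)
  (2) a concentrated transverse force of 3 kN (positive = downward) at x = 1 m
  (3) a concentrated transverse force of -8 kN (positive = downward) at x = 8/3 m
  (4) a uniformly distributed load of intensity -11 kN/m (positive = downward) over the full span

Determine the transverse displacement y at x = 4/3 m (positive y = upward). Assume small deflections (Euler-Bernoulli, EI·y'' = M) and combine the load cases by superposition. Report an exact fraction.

Load 1 — triangular load w₀=9 kN/m (0→w₀ over full span):
  y_1 = -w₀x²(L-x)²(x+2L)/(120LEI) = -9·(4/3)²·(4-(4/3))²·((4/3)+2·4)/(120·4·50000) = -56/1265625 m
Load 2 — point force P=3 kN at a=1 m (b=L-a=3):
  y_2 = -Pa²(L-x)²(3bL-(3b+a)(L-x))/(6L³EI)  [x>a] = -3·1²·(4-(4/3))²·(3·3·4-(3·3+1)·(4-(4/3)))/(6·4³·50000) = -7/675000 m
Load 3 — point force P=-8 kN at a=8/3 m (b=L-a=4/3):
  y_3 = -Pb²x²(3aL-(3a+b)x)/(6L³EI)  [x≤a] = -(-8)·(4/3)²·(4/3)²·(3·(8/3)·4-(3·(8/3)+(4/3))·(4/3))/(6·4³·50000) = 176/6834375 m
Load 4 — uniform load w=-11 kN/m over full span:
  y_4 = -wx²(L-x)²/(24EI) = -(-11)·(4/3)²·(4-(4/3))²/(24·50000) = 88/759375 m
Superposition: y = Σ y_i = 23789/273375000 m ≈ 0.000087 m

y(4/3) = 23789/273375000 m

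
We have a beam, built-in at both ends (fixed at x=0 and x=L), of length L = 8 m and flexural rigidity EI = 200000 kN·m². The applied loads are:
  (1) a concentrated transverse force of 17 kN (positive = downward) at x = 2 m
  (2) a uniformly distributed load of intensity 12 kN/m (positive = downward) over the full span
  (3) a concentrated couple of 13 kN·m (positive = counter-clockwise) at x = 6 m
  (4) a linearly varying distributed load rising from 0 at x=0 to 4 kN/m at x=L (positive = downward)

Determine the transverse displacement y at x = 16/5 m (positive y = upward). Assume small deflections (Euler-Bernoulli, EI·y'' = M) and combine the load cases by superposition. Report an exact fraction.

y(16/5) = -672403/781250000 m

Load 1 — point force P=17 kN at a=2 m (b=L-a=6):
  y_1 = -Pa²(L-x)²(3bL-(3b+a)(L-x))/(6L³EI)  [x>a] = -17·2²·(8-(16/5))²·(3·6·8-(3·6+2)·(8-(16/5)))/(6·8³·200000) = -153/1250000 m
Load 2 — uniform load w=12 kN/m over full span:
  y_2 = -wx²(L-x)²/(24EI) = -12·(16/5)²·(8-(16/5))²/(24·200000) = -1152/1953125 m
Load 3 — applied couple M₀=13 kN·m at a=6 m (b=L-a=2):
  y_3 = (R_Ax³/6 - M_Ax²/2)/EI  [x≤a] with R_A=117/64, M_A=65/16 = ((117/64)·(16/5)³/6 - (65/16)·(16/5)²/2)/200000 = -169/3125000 m
Load 4 — triangular load w₀=4 kN/m (0→w₀ over full span):
  y_4 = -w₀x²(L-x)²(x+2L)/(120LEI) = -4·(16/5)²·(8-(16/5))²·((16/5)+2·8)/(120·8·200000) = -4608/48828125 m
Superposition: y = Σ y_i = -672403/781250000 m ≈ -0.000861 m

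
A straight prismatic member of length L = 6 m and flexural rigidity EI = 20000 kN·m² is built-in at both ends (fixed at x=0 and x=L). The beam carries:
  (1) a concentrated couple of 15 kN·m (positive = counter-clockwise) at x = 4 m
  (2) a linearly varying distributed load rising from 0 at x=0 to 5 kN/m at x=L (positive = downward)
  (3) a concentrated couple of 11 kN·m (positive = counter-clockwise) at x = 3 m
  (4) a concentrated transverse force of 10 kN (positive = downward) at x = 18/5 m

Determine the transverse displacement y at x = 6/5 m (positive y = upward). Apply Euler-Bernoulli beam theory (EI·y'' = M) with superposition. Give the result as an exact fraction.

y(6/5) = -62517/125000000 m

Load 1 — applied couple M₀=15 kN·m at a=4 m (b=L-a=2):
  y_1 = (R_Ax³/6 - M_Ax²/2)/EI  [x≤a] with R_A=10/3, M_A=5 = ((10/3)·(6/5)³/6 - 5·(6/5)²/2)/20000 = -33/250000 m
Load 2 — triangular load w₀=5 kN/m (0→w₀ over full span):
  y_2 = -w₀x²(L-x)²(x+2L)/(120LEI) = -5·(6/5)²·(6-(6/5))²·((6/5)+2·6)/(120·6·20000) = -297/1953125 m
Load 3 — applied couple M₀=11 kN·m at a=3 m (b=L-a=3):
  y_3 = (R_Ax³/6 - M_Ax²/2)/EI  [x≤a] with R_A=11/4, M_A=11/4 = ((11/4)·(6/5)³/6 - (11/4)·(6/5)²/2)/20000 = -297/5000000 m
Load 4 — point force P=10 kN at a=18/5 m (b=L-a=12/5):
  y_4 = -Pb²x²(3aL-(3a+b)x)/(6L³EI)  [x≤a] = -10·(12/5)²·(6/5)²·(3·(18/5)·6-(3·(18/5)+(12/5))·(6/5))/(6·6³·20000) = -306/1953125 m
Superposition: y = Σ y_i = -62517/125000000 m ≈ -0.000500 m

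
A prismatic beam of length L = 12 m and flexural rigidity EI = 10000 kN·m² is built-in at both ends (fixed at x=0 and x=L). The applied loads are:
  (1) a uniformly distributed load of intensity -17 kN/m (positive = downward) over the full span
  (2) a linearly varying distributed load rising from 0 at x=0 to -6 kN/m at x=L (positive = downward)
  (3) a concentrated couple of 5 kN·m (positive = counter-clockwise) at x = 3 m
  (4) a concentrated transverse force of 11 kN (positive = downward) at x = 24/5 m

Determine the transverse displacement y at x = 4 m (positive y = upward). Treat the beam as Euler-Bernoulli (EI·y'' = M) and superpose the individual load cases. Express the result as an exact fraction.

Load 1 — uniform load w=-17 kN/m over full span:
  y_1 = -wx²(L-x)²/(24EI) = -(-17)·4²·(12-4)²/(24·10000) = 136/1875 m
Load 2 — triangular load w₀=-6 kN/m (0→w₀ over full span):
  y_2 = -w₀x²(L-x)²(x+2L)/(120LEI) = -(-6)·4²·(12-4)²·(4+2·12)/(120·12·10000) = 112/9375 m
Load 3 — applied couple M₀=5 kN·m at a=3 m (b=L-a=9):
  y_3 = (R_Ax³/6 - M_Ax²/2 - M₀(x-a)²/2)/EI  [x>a] with R_A=15/32, M_A=-15/16 = ((15/32)·4³/6 - (-15/16)·4²/2 - 5·(4-3)²/2)/10000 = 1/1000 m
Load 4 — point force P=11 kN at a=24/5 m (b=L-a=36/5):
  y_4 = -Pb²x²(3aL-(3a+b)x)/(6L³EI)  [x≤a] = -11·(36/5)²·4²·(3·(24/5)·12-(3·(24/5)+(36/5))·4)/(6·12³·10000) = -594/78125 m
Superposition: y = Σ y_i = 48673/625000 m ≈ 0.077877 m

y(4) = 48673/625000 m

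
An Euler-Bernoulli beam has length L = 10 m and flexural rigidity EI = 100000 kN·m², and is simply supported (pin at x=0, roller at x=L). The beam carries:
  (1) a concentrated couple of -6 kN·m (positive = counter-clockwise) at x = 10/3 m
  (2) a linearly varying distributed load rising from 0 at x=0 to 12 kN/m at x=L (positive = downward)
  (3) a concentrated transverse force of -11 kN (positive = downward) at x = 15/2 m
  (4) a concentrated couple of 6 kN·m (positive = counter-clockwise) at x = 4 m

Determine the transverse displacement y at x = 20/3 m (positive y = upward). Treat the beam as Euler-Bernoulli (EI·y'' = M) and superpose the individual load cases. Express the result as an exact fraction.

y(20/3) = -1076629/194400000 m

Load 1 — applied couple M₀=-6 kN·m at a=10/3 m (b=L-a=20/3):
  y_1 = (M₀x³/(6L)-M₀(x-a)²/2+C₁x)/EI  [x>a] with C₁=M₀(3b²-L²)/(6L)=-10/3 = ((-6)·(20/3)³/(6·10)-(-6)·((20/3)-(10/3))²/2+(-10/3)·(20/3))/100000 = -1/5400 m
Load 2 — triangular load w₀=12 kN/m (0→w₀ over full span):
  y_2 = -w₀x(7L⁴-10L²x²+3x⁴)/(360LEI) = -12·(20/3)·(7·10⁴-10·10²·(20/3)²+3·(20/3)⁴)/(360·10·100000) = -17/2430 m
Load 3 — point force P=-11 kN at a=15/2 m (b=L-a=5/2):
  y_3 = -Pbx(L²-b²-x²)/(6LEI)  [x≤a] = -(-11)·(5/2)·(20/3)·(10²-(5/2)²-(20/3)²)/(6·10·100000) = 781/518400 m
Load 4 — applied couple M₀=6 kN·m at a=4 m (b=L-a=6):
  y_4 = (M₀x³/(6L)-M₀(x-a)²/2+C₁x)/EI  [x>a] with C₁=M₀(3b²-L²)/(6L)=4/5 = (6·(20/3)³/(6·10)-6·((20/3)-4)²/2+(4/5)·(20/3))/100000 = 23/168750 m
Superposition: y = Σ y_i = -1076629/194400000 m ≈ -0.005538 m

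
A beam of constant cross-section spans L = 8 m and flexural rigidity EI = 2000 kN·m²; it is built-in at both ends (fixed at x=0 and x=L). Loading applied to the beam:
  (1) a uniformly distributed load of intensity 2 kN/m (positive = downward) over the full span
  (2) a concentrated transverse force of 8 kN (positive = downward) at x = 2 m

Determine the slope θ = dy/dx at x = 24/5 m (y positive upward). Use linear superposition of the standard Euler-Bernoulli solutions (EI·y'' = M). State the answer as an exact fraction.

Load 1 — uniform load w=2 kN/m over full span:
  θ_1 = -wx(L-x)(L-2x)/(12EI) = -2·(24/5)·(8-(24/5))·(8-2·(24/5))/(12·2000) = 32/15625 rad
Load 2 — point force P=8 kN at a=2 m (b=L-a=6):
  θ_2 = Pa²(L-x)(2bL-(3b+a)(L-x))/(2L³EI)  [x>a] = 8·2²·(8-(24/5))·(2·6·8-(3·6+2)·(8-(24/5)))/(2·8³·2000) = 1/625 rad
Superposition: θ = Σ θ_i = 57/15625 rad ≈ 0.003648 rad

θ(24/5) = 57/15625 rad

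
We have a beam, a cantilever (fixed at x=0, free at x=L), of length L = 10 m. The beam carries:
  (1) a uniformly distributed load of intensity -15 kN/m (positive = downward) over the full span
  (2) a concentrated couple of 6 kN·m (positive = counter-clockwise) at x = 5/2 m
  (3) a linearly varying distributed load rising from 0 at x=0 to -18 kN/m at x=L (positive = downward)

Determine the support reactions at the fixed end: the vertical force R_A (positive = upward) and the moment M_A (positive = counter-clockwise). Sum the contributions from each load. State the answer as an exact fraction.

R_A = -240 kN, M_A = -1356 kN·m

Load 1 — uniform load w=-15 kN/m over full span:
  R_A = wL = (-15)·10 = -150 kN
  M_A = wL²/2 = (-15)·10²/2 = -750 kN·m
Load 2 — applied couple M₀=6 kN·m at a=5/2 m (b=L-a=15/2):
  R_A = 0 kN
  M_A = -M₀ = -6 kN·m
Load 3 — triangular load w₀=-18 kN/m (0→w₀ over full span):
  R_A = w₀L/2 = (-18)·10/2 = -90 kN
  M_A = w₀L²/3 = (-18)·10²/3 = -600 kN·m
Superposition: R_A = -240 kN, M_A = -1356 kN·m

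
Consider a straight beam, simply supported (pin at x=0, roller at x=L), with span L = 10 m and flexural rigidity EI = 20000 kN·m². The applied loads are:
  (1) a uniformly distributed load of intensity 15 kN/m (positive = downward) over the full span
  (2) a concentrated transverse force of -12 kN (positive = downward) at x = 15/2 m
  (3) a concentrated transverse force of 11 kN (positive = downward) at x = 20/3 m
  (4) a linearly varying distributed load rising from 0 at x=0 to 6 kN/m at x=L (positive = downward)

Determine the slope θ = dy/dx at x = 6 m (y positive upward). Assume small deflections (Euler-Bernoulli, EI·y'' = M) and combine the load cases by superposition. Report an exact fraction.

θ(6) = 714379/64800000 rad

Load 1 — uniform load w=15 kN/m over full span:
  θ_1 = -w(L³-6Lx²+4x³)/(24EI) = -15·(10³-6·10·6²+4·6³)/(24·20000) = 37/4000 rad
Load 2 — point force P=-12 kN at a=15/2 m (b=L-a=5/2):
  θ_2 = -Pb(L²-b²-3x²)/(6LEI)  [x≤a] = -(-12)·(5/2)·(10²-(5/2)²-3·6²)/(6·10·20000) = -57/160000 rad
Load 3 — point force P=11 kN at a=20/3 m (b=L-a=10/3):
  θ_3 = -Pb(L²-b²-3x²)/(6LEI)  [x≤a] = -11·(10/3)·(10²-(10/3)²-3·6²)/(6·10·20000) = 473/810000 rad
Load 4 — triangular load w₀=6 kN/m (0→w₀ over full span):
  θ_4 = -w₀(7L⁴-30L²x²+15x⁴)/(360LEI) = -6·(7·10⁴-30·10²·6²+15·6⁴)/(360·10·20000) = 29/18750 rad
Superposition: θ = Σ θ_i = 714379/64800000 rad ≈ 0.011024 rad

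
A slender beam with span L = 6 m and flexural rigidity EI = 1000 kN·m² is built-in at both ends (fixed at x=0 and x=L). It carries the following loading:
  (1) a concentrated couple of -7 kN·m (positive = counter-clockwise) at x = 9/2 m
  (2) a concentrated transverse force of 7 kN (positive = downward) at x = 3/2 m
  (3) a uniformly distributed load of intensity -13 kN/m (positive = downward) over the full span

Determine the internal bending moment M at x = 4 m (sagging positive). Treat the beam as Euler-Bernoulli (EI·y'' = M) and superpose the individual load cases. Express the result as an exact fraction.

M(4) = -507/32 kN·m

Load 1 — applied couple M₀=-7 kN·m at a=9/2 m (b=L-a=3/2):
  M_1 = R_Ax - M_A  [x≤a] with R_A=-21/16, M_A=-35/16 = (-21/16)·4 - (-35/16) = -49/16 kN·m
Load 2 — point force P=7 kN at a=3/2 m (b=L-a=9/2):
  M_2 = Pa²(a+3b)(L-x)/L³ - Pa²b/L²  [x>a] = 7·(3/2)²·((3/2)+3·(9/2))·(6-4)/6³ - 7·(3/2)²·(9/2)/6² = 7/32 kN·m
Load 3 — uniform load w=-13 kN/m over full span:
  M_3 = wLx/2 - wL²/12 - wx²/2 = (-13)·6·4/2 - (-13)·6²/12 - (-13)·4²/2 = -13 kN·m
Superposition: M = Σ M_i = -507/32 kN·m ≈ -15.843750 kN·m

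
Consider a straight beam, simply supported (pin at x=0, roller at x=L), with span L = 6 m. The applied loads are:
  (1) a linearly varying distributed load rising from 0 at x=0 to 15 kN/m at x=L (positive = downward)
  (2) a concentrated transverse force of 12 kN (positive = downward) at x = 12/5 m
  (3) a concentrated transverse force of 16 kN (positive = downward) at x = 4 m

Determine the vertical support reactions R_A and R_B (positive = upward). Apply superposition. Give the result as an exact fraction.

Load 1 — triangular load w₀=15 kN/m (0→w₀ over full span):
  R_A = w₀L/6 = 15·6/6 = 15 kN
  R_B = w₀L/3 = 15·6/3 = 30 kN
Load 2 — point force P=12 kN at a=12/5 m (b=L-a=18/5):
  R_A = Pb/L = 12·(18/5)/6 = 36/5 kN
  R_B = Pa/L = 12·(12/5)/6 = 24/5 kN
Load 3 — point force P=16 kN at a=4 m (b=L-a=2):
  R_A = Pb/L = 16·2/6 = 16/3 kN
  R_B = Pa/L = 16·4/6 = 32/3 kN
Superposition: R_A = 413/15 kN, R_B = 682/15 kN

R_A = 413/15 kN, R_B = 682/15 kN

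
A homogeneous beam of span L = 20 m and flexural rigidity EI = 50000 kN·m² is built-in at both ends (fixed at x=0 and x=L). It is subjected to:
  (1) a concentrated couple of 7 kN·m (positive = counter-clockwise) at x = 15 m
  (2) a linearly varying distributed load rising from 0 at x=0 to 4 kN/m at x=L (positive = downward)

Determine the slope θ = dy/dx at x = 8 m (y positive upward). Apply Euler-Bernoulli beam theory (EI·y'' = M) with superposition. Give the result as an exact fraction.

θ(8) = -817/500000 rad

Load 1 — applied couple M₀=7 kN·m at a=15 m (b=L-a=5):
  θ_1 = (R_Ax²/2 - M_Ax)/EI  [x≤a] with R_A=63/160, M_A=35/16 = ((63/160)·8²/2 - (35/16)·8)/50000 = -49/500000 rad
Load 2 — triangular load w₀=4 kN/m (0→w₀ over full span):
  θ_2 = -w₀(2x(L-x)(L-2x)(x+2L)+x²(L-x)²)/(120LEI) = -4·(2·8·(20-8)·(20-2·8)·(8+2·20)+8²·(20-8)²)/(120·20·50000) = -24/15625 rad
Superposition: θ = Σ θ_i = -817/500000 rad ≈ -0.001634 rad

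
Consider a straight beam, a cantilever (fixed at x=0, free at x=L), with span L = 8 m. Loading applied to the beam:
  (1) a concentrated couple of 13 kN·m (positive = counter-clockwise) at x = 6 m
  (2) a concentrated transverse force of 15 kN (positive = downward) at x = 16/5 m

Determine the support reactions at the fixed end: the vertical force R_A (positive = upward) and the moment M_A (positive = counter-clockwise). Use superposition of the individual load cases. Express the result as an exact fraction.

R_A = 15 kN, M_A = 35 kN·m

Load 1 — applied couple M₀=13 kN·m at a=6 m (b=L-a=2):
  R_A = 0 kN
  M_A = -M₀ = -13 kN·m
Load 2 — point force P=15 kN at a=16/5 m (b=L-a=24/5):
  R_A = P = 15 kN
  M_A = Pa = 15·(16/5) = 48 kN·m
Superposition: R_A = 15 kN, M_A = 35 kN·m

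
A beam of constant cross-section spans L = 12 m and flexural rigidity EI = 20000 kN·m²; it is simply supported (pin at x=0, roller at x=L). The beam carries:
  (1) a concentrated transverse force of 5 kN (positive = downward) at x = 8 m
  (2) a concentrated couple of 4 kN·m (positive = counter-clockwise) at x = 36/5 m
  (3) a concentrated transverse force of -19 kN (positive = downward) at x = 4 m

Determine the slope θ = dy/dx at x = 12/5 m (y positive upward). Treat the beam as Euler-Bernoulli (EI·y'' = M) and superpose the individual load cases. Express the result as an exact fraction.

θ(12/5) = 923/187500 rad

Load 1 — point force P=5 kN at a=8 m (b=L-a=4):
  θ_1 = -Pb(L²-b²-3x²)/(6LEI)  [x≤a] = -5·4·(12²-4²-3·(12/5)²)/(6·12·20000) = -173/112500 rad
Load 2 — applied couple M₀=4 kN·m at a=36/5 m (b=L-a=24/5):
  θ_2 = (M₀x²/(2L)+C₁)/EI  [x≤a] with C₁=M₀(3b²-L²)/(6L)=-104/25 = (4·(12/5)²/(2·12)+(-104/25))/20000 = -1/6250 rad
Load 3 — point force P=-19 kN at a=4 m (b=L-a=8):
  θ_3 = -Pb(L²-b²-3x²)/(6LEI)  [x≤a] = -(-19)·8·(12²-8²-3·(12/5)²)/(6·12·20000) = 931/140625 rad
Superposition: θ = Σ θ_i = 923/187500 rad ≈ 0.004923 rad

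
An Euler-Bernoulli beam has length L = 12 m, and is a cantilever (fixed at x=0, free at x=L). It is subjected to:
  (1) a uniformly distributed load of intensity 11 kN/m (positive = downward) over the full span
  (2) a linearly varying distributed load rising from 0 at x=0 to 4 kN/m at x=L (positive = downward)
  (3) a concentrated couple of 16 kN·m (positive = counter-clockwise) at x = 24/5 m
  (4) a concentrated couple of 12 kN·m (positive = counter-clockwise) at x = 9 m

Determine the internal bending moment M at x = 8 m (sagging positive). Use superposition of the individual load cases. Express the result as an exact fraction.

M(8) = -940/9 kN·m

Load 1 — uniform load w=11 kN/m over full span:
  M_1 = -w(L-x)²/2 = -11·(12-8)²/2 = -88 kN·m
Load 2 — triangular load w₀=4 kN/m (0→w₀ over full span):
  M_2 = w₀Lx/2 - w₀L²/3 - w₀x³/(6L) = 4·12·8/2 - 4·12²/3 - 4·8³/(6·12) = -256/9 kN·m
Load 3 — applied couple M₀=16 kN·m at a=24/5 m (b=L-a=36/5):
  M_3 = 0  [x>a] = 0 kN·m
Load 4 — applied couple M₀=12 kN·m at a=9 m (b=L-a=3):
  M_4 = M₀  [x≤a] = 12 = 12 kN·m
Superposition: M = Σ M_i = -940/9 kN·m ≈ -104.444444 kN·m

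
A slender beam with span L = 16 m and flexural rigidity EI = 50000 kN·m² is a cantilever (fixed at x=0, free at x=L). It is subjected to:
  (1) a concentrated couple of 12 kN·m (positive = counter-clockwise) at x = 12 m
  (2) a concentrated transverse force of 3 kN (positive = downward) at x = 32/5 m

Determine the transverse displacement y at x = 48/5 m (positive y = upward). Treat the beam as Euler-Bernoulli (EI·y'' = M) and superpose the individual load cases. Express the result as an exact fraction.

y(48/5) = 736/390625 m

Load 1 — applied couple M₀=12 kN·m at a=12 m (b=L-a=4):
  y_1 = M₀x²/(2EI)  [x≤a] = 12·(48/5)²/(2·50000) = 864/78125 m
Load 2 — point force P=3 kN at a=32/5 m (b=L-a=48/5):
  y_2 = -Pa²(3x-a)/(6EI)  [x>a] = -3·(32/5)²·(3·(48/5)-(32/5))/(6·50000) = -3584/390625 m
Superposition: y = Σ y_i = 736/390625 m ≈ 0.001884 m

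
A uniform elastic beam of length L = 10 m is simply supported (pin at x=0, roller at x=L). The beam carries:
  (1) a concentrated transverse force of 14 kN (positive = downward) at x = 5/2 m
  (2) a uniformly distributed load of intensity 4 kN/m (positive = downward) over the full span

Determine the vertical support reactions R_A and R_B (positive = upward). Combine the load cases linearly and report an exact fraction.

Load 1 — point force P=14 kN at a=5/2 m (b=L-a=15/2):
  R_A = Pb/L = 14·(15/2)/10 = 21/2 kN
  R_B = Pa/L = 14·(5/2)/10 = 7/2 kN
Load 2 — uniform load w=4 kN/m over full span:
  R_A = wL/2 = 4·10/2 = 20 kN
  R_B = wL/2 = 4·10/2 = 20 kN
Superposition: R_A = 61/2 kN, R_B = 47/2 kN

R_A = 61/2 kN, R_B = 47/2 kN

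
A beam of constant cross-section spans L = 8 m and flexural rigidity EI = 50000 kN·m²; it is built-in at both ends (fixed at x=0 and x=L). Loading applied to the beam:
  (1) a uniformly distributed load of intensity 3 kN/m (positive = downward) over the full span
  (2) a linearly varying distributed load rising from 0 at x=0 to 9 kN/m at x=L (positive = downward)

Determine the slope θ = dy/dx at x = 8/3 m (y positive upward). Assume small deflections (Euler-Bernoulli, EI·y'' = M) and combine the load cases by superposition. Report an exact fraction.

Load 1 — uniform load w=3 kN/m over full span:
  θ_1 = -wx(L-x)(L-2x)/(12EI) = -3·(8/3)·(8-(8/3))·(8-2·(8/3))/(12·50000) = -16/84375 rad
Load 2 — triangular load w₀=9 kN/m (0→w₀ over full span):
  θ_2 = -w₀(2x(L-x)(L-2x)(x+2L)+x²(L-x)²)/(120LEI) = -9·(2·(8/3)·(8-(8/3))·(8-2·(8/3))·((8/3)+2·8)+(8/3)²·(8-(8/3))²)/(120·8·50000) = -128/421875 rad
Superposition: θ = Σ θ_i = -208/421875 rad ≈ -0.000493 rad

θ(8/3) = -208/421875 rad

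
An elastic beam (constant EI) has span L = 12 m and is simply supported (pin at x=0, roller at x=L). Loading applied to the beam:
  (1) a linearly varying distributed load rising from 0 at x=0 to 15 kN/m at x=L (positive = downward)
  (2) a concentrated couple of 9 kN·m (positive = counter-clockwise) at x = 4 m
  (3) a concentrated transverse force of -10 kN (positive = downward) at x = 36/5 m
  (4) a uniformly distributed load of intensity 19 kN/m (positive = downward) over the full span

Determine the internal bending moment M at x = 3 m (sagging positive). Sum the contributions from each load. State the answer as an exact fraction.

Load 1 — triangular load w₀=15 kN/m (0→w₀ over full span):
  M_1 = w₀Lx/6 - w₀x³/(6L) = 15·12·3/6 - 15·3³/(6·12) = 675/8 kN·m
Load 2 — applied couple M₀=9 kN·m at a=4 m (b=L-a=8):
  M_2 = M₀x/L  [x≤a] = 9·3/12 = 9/4 kN·m
Load 3 — point force P=-10 kN at a=36/5 m (b=L-a=24/5):
  M_3 = Pbx/L  [x≤a] = (-10)·(24/5)·3/12 = -12 kN·m
Load 4 — uniform load w=19 kN/m over full span:
  M_4 = wx(L-x)/2 = 19·3·(12-3)/2 = 513/2 kN·m
Superposition: M = Σ M_i = 2649/8 kN·m ≈ 331.125000 kN·m

M(3) = 2649/8 kN·m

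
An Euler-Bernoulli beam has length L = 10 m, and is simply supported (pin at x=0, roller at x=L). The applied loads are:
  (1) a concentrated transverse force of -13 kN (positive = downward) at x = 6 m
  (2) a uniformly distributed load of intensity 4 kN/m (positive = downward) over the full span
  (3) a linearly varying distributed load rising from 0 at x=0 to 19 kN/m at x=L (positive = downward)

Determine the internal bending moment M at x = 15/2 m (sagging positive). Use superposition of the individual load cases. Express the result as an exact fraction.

Load 1 — point force P=-13 kN at a=6 m (b=L-a=4):
  M_1 = Pa(L-x)/L  [x>a] = (-13)·6·(10-(15/2))/10 = -39/2 kN·m
Load 2 — uniform load w=4 kN/m over full span:
  M_2 = wx(L-x)/2 = 4·(15/2)·(10-(15/2))/2 = 75/2 kN·m
Load 3 — triangular load w₀=19 kN/m (0→w₀ over full span):
  M_3 = w₀Lx/6 - w₀x³/(6L) = 19·10·(15/2)/6 - 19·(15/2)³/(6·10) = 3325/32 kN·m
Superposition: M = Σ M_i = 3901/32 kN·m ≈ 121.906250 kN·m

M(15/2) = 3901/32 kN·m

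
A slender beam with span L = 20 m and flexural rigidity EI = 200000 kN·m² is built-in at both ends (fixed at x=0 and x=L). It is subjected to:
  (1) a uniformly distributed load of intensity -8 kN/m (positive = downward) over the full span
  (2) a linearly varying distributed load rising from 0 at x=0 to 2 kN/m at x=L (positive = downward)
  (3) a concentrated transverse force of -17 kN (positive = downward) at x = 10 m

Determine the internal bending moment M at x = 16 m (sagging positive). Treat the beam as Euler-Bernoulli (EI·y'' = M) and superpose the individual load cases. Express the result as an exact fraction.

Load 1 — uniform load w=-8 kN/m over full span:
  M_1 = wLx/2 - wL²/12 - wx²/2 = (-8)·20·16/2 - (-8)·20²/12 - (-8)·16²/2 = 32/3 kN·m
Load 2 — triangular load w₀=2 kN/m (0→w₀ over full span):
  M_2 = 3w₀Lx/20 - w₀L²/30 - w₀x³/(6L) = 3·2·20·16/20 - 2·20²/30 - 2·16³/(6·20) = 16/15 kN·m
Load 3 — point force P=-17 kN at a=10 m (b=L-a=10):
  M_3 = Pa²(a+3b)(L-x)/L³ - Pa²b/L²  [x>a] = (-17)·10²·(10+3·10)·(20-16)/20³ - (-17)·10²·10/20² = 17/2 kN·m
Superposition: M = Σ M_i = 607/30 kN·m ≈ 20.233333 kN·m

M(16) = 607/30 kN·m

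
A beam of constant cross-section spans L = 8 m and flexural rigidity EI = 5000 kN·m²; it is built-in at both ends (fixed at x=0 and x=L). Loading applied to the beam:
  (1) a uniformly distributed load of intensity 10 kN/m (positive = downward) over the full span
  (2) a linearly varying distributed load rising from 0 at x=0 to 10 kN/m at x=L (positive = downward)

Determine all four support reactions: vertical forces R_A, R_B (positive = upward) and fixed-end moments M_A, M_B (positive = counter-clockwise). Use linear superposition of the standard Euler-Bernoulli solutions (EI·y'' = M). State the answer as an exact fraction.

R_A = 52 kN, M_A = 224/3 kN·m, R_B = 68 kN, M_B = -256/3 kN·m

Load 1 — uniform load w=10 kN/m over full span:
  R_A = wL/2 = 10·8/2 = 40 kN
  M_A = wL²/12 = 10·8²/12 = 160/3 kN·m
  R_B = wL/2 = 10·8/2 = 40 kN
  M_B = -wL²/12 = -10·8²/12 = -160/3 kN·m
Load 2 — triangular load w₀=10 kN/m (0→w₀ over full span):
  R_A = 3w₀L/20 = 3·10·8/20 = 12 kN
  M_A = w₀L²/30 = 10·8²/30 = 64/3 kN·m
  R_B = 7w₀L/20 = 7·10·8/20 = 28 kN
  M_B = -w₀L²/20 = -10·8²/20 = -32 kN·m
Superposition: R_A = 52 kN, M_A = 224/3 kN·m, R_B = 68 kN, M_B = -256/3 kN·m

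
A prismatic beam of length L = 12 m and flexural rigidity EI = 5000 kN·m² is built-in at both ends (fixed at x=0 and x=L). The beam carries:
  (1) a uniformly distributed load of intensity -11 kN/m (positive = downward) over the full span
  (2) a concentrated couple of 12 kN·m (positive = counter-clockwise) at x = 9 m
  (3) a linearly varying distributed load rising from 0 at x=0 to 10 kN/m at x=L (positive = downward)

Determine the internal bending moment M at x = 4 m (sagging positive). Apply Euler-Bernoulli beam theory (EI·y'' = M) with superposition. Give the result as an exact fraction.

M(4) = -1013/36 kN·m

Load 1 — uniform load w=-11 kN/m over full span:
  M_1 = wLx/2 - wL²/12 - wx²/2 = (-11)·12·4/2 - (-11)·12²/12 - (-11)·4²/2 = -44 kN·m
Load 2 — applied couple M₀=12 kN·m at a=9 m (b=L-a=3):
  M_2 = R_Ax - M_A  [x≤a] with R_A=9/8, M_A=15/4 = (9/8)·4 - (15/4) = 3/4 kN·m
Load 3 — triangular load w₀=10 kN/m (0→w₀ over full span):
  M_3 = 3w₀Lx/20 - w₀L²/30 - w₀x³/(6L) = 3·10·12·4/20 - 10·12²/30 - 10·4³/(6·12) = 136/9 kN·m
Superposition: M = Σ M_i = -1013/36 kN·m ≈ -28.138889 kN·m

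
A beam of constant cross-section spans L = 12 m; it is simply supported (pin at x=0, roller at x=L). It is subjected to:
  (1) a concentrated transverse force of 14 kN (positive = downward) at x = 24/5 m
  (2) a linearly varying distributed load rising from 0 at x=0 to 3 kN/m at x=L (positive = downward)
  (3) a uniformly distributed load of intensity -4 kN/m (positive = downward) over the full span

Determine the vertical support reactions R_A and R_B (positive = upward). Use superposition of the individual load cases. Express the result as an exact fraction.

R_A = -48/5 kN, R_B = -32/5 kN

Load 1 — point force P=14 kN at a=24/5 m (b=L-a=36/5):
  R_A = Pb/L = 14·(36/5)/12 = 42/5 kN
  R_B = Pa/L = 14·(24/5)/12 = 28/5 kN
Load 2 — triangular load w₀=3 kN/m (0→w₀ over full span):
  R_A = w₀L/6 = 3·12/6 = 6 kN
  R_B = w₀L/3 = 3·12/3 = 12 kN
Load 3 — uniform load w=-4 kN/m over full span:
  R_A = wL/2 = (-4)·12/2 = -24 kN
  R_B = wL/2 = (-4)·12/2 = -24 kN
Superposition: R_A = -48/5 kN, R_B = -32/5 kN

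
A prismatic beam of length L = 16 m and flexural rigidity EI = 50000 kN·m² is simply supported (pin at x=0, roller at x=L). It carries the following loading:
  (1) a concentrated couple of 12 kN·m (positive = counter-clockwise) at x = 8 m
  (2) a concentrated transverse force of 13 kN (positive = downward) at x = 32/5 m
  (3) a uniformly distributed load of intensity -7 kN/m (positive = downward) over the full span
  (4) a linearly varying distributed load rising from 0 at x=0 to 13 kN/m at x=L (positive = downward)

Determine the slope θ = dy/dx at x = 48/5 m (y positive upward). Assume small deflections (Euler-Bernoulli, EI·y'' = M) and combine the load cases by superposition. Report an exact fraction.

θ(48/5) = 5719/35156250 rad

Load 1 — applied couple M₀=12 kN·m at a=8 m (b=L-a=8):
  θ_1 = (M₀x²/(2L)-M₀(x-a)+C₁)/EI  [x>a] with C₁=M₀(3b²-L²)/(6L)=-8 = (12·(48/5)²/(2·16)-12·((48/5)-8)+(-8))/50000 = 23/156250 rad
Load 2 — point force P=13 kN at a=32/5 m (b=L-a=48/5):
  θ_2 = -Pa(2L²-6Lx+3x²+a²)/(6LEI)  [x>a] = -13·(32/5)·(2·16²-6·16·(48/5)+3·(48/5)²+(32/5)²)/(6·16·50000) = 624/390625 rad
Load 3 — uniform load w=-7 kN/m over full span:
  θ_3 = -w(L³-6Lx²+4x³)/(24EI) = -(-7)·(16³-6·16·(48/5)²+4·(48/5)³)/(24·50000) = -8288/1171875 rad
Load 4 — triangular load w₀=13 kN/m (0→w₀ over full span):
  θ_4 = -w₀(7L⁴-30L²x²+15x⁴)/(360LEI) = -13·(7·16⁴-30·16²·(48/5)²+15·(48/5)⁴)/(360·16·50000) = 96512/17578125 rad
Superposition: θ = Σ θ_i = 5719/35156250 rad ≈ 0.000163 rad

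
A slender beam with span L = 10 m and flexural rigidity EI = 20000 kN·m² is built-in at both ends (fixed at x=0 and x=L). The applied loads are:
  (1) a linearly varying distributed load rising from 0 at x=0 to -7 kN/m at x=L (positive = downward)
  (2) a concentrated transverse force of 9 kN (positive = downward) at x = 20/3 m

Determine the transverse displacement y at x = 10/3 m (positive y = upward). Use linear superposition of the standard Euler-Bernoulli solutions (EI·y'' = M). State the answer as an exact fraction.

Load 1 — triangular load w₀=-7 kN/m (0→w₀ over full span):
  y_1 = -w₀x²(L-x)²(x+2L)/(120LEI) = -(-7)·(10/3)²·(10-(10/3))²·((10/3)+2·10)/(120·10·20000) = 49/14580 m
Load 2 — point force P=9 kN at a=20/3 m (b=L-a=10/3):
  y_2 = -Pb²x²(3aL-(3a+b)x)/(6L³EI)  [x≤a] = -9·(10/3)²·(10/3)²·(3·(20/3)·10-(3·(20/3)+(10/3))·(10/3))/(6·10³·20000) = -11/9720 m
Superposition: y = Σ y_i = 13/5832 m ≈ 0.002229 m

y(10/3) = 13/5832 m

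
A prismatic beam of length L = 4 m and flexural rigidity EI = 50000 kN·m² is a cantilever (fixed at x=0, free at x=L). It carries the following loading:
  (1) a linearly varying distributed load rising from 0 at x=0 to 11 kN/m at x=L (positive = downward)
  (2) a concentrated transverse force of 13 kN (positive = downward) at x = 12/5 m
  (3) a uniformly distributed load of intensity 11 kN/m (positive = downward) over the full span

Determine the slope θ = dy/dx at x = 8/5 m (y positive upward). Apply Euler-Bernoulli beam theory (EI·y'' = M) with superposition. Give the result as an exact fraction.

Load 1 — triangular load w₀=11 kN/m (0→w₀ over full span):
  θ_1 = (w₀Lx²/4-w₀L²x/3-w₀x⁴/(24L))/EI = (11·4·(8/5)²/4-11·4²·(8/5)/3-11·(8/5)⁴/(24·4))/50000 = -2596/1953125 rad
Load 2 — point force P=13 kN at a=12/5 m (b=L-a=8/5):
  θ_2 = -Px(2a-x)/(2EI)  [x≤a] = -13·(8/5)·(2·(12/5)-(8/5))/(2·50000) = -52/78125 rad
Load 3 — uniform load w=11 kN/m over full span:
  θ_3 = -wx(x²-3Lx+3L²)/(6EI) = -11·(8/5)·((8/5)²-3·4·(8/5)+3·4²)/(6·50000) = -2156/1171875 rad
Superposition: θ = Σ θ_i = -22468/5859375 rad ≈ -0.003835 rad

θ(8/5) = -22468/5859375 rad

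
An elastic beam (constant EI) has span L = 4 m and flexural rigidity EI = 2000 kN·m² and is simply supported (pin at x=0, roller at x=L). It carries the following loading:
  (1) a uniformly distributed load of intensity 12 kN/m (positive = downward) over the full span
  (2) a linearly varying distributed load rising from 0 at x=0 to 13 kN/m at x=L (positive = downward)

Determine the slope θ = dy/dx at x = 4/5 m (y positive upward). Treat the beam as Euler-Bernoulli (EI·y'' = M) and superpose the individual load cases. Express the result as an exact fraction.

Load 1 — uniform load w=12 kN/m over full span:
  θ_1 = -w(L³-6Lx²+4x³)/(24EI) = -12·(4³-6·4·(4/5)²+4·(4/5)³)/(24·2000) = -198/15625 rad
Load 2 — triangular load w₀=13 kN/m (0→w₀ over full span):
  θ_2 = -w₀(7L⁴-30L²x²+15x⁴)/(360LEI) = -13·(7·4⁴-30·4²·(4/5)²+15·(4/5)⁴)/(360·4·2000) = -4732/703125 rad
Superposition: θ = Σ θ_i = -13642/703125 rad ≈ -0.019402 rad

θ(4/5) = -13642/703125 rad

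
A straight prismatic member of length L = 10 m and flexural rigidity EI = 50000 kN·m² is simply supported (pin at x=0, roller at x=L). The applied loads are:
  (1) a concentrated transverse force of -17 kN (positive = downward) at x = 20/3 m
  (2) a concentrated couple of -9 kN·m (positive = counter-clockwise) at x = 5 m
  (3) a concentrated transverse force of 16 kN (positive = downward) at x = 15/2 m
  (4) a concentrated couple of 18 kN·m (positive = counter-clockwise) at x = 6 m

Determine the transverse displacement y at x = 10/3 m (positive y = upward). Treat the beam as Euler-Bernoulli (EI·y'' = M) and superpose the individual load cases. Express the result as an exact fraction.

Load 1 — point force P=-17 kN at a=20/3 m (b=L-a=10/3):
  y_1 = -Pbx(L²-b²-x²)/(6LEI)  [x≤a] = -(-17)·(10/3)·(10/3)·(10²-(10/3)²-(10/3)²)/(6·10·50000) = 119/24300 m
Load 2 — applied couple M₀=-9 kN·m at a=5 m (b=L-a=5):
  y_2 = (M₀x³/(6L)+C₁x)/EI  [x≤a] with C₁=M₀(3b²-L²)/(6L)=15/4 = ((-9)·(10/3)³/(6·10)+(15/4)·(10/3))/50000 = 1/7200 m
Load 3 — point force P=16 kN at a=15/2 m (b=L-a=5/2):
  y_3 = -Pbx(L²-b²-x²)/(6LEI)  [x≤a] = -16·(5/2)·(10/3)·(10²-(5/2)²-(10/3)²)/(6·10·50000) = -119/32400 m
Load 4 — applied couple M₀=18 kN·m at a=6 m (b=L-a=4):
  y_4 = (M₀x³/(6L)+C₁x)/EI  [x≤a] with C₁=M₀(3b²-L²)/(6L)=-78/5 = (18·(10/3)³/(6·10)+(-78/5)·(10/3))/50000 = -23/28125 m
Superposition: y = Σ y_i = 13253/24300000 m ≈ 0.000545 m

y(10/3) = 13253/24300000 m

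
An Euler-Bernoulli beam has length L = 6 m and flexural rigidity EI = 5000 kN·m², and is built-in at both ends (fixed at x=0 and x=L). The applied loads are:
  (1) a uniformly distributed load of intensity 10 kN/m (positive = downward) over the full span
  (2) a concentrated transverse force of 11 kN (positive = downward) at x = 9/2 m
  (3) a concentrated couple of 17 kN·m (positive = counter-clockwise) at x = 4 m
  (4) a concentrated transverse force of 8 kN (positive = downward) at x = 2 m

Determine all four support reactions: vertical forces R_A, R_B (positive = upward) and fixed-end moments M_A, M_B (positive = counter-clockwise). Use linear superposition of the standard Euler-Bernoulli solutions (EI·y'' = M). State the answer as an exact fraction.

R_A = 35789/864 kN, M_A = 13211/288 kN·m, R_B = 32467/864 kN, M_B = -12337/288 kN·m

Load 1 — uniform load w=10 kN/m over full span:
  R_A = wL/2 = 10·6/2 = 30 kN
  M_A = wL²/12 = 10·6²/12 = 30 kN·m
  R_B = wL/2 = 10·6/2 = 30 kN
  M_B = -wL²/12 = -10·6²/12 = -30 kN·m
Load 2 — point force P=11 kN at a=9/2 m (b=L-a=3/2):
  R_A = Pb²(3a+b)/L³ = 11·(3/2)²·(3·(9/2)+(3/2))/6³ = 55/32 kN
  M_A = Pab²/L² = 11·(9/2)·(3/2)²/6² = 99/32 kN·m
  R_B = Pa²(a+3b)/L³ = 11·(9/2)²·((9/2)+3·(3/2))/6³ = 297/32 kN
  M_B = -Pa²b/L² = -11·(9/2)²·(3/2)/6² = -297/32 kN·m
Load 3 — applied couple M₀=17 kN·m at a=4 m (b=L-a=2):
  R_A = 6M₀ab/L³ = 6·17·4·2/6³ = 34/9 kN
  M_A = M₀b(2a-b)/L² = 17·2·(2·4-2)/6² = 17/3 kN·m
  R_B = -6M₀ab/L³ = -6·17·4·2/6³ = -34/9 kN
  M_B = M₀a(2b-a)/L² = 17·4·(2·2-4)/6² = 0 kN·m
Load 4 — point force P=8 kN at a=2 m (b=L-a=4):
  R_A = Pb²(3a+b)/L³ = 8·4²·(3·2+4)/6³ = 160/27 kN
  M_A = Pab²/L² = 8·2·4²/6² = 64/9 kN·m
  R_B = Pa²(a+3b)/L³ = 8·2²·(2+3·4)/6³ = 56/27 kN
  M_B = -Pa²b/L² = -8·2²·4/6² = -32/9 kN·m
Superposition: R_A = 35789/864 kN, M_A = 13211/288 kN·m, R_B = 32467/864 kN, M_B = -12337/288 kN·m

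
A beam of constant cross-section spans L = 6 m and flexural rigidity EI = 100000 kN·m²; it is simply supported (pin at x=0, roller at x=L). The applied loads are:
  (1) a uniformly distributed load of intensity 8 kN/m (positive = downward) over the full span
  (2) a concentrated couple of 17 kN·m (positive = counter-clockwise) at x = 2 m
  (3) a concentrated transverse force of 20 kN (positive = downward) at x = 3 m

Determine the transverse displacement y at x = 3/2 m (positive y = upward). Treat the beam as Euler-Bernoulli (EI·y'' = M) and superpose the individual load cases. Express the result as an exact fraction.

y(3/2) = -947/640000 m

Load 1 — uniform load w=8 kN/m over full span:
  y_1 = -wx(L³-2Lx²+x³)/(24EI) = -8·(3/2)·(6³-2·6·(3/2)²+(3/2)³)/(24·100000) = -1539/1600000 m
Load 2 — applied couple M₀=17 kN·m at a=2 m (b=L-a=4):
  y_2 = (M₀x³/(6L)+C₁x)/EI  [x≤a] with C₁=M₀(3b²-L²)/(6L)=17/3 = (17·(3/2)³/(6·6)+(17/3)·(3/2))/100000 = 323/3200000 m
Load 3 — point force P=20 kN at a=3 m (b=L-a=3):
  y_3 = -Pbx(L²-b²-x²)/(6LEI)  [x≤a] = -20·3·(3/2)·(6²-3²-(3/2)²)/(6·6·100000) = -99/160000 m
Superposition: y = Σ y_i = -947/640000 m ≈ -0.001480 m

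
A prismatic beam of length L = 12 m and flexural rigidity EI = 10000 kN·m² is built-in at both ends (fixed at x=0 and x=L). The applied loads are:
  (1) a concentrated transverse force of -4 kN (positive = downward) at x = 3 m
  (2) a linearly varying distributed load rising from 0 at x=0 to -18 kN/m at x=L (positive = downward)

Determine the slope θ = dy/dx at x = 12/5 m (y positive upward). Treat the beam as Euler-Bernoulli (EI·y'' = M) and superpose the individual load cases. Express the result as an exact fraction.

Load 1 — point force P=-4 kN at a=3 m (b=L-a=9):
  θ_1 = -Pb²x(2aL-(3a+b)x)/(2L³EI)  [x≤a] = -(-4)·9²·(12/5)·(2·3·12-(3·3+9)·(12/5))/(2·12³·10000) = 81/125000 rad
Load 2 — triangular load w₀=-18 kN/m (0→w₀ over full span):
  θ_2 = -w₀(2x(L-x)(L-2x)(x+2L)+x²(L-x)²)/(120LEI) = -(-18)·(2·(12/5)·(12-(12/5))·(12-2·(12/5))·((12/5)+2·12)+(12/5)²·(12-(12/5))²)/(120·12·10000) = 4536/390625 rad
Superposition: θ = Σ θ_i = 38313/3125000 rad ≈ 0.012260 rad

θ(12/5) = 38313/3125000 rad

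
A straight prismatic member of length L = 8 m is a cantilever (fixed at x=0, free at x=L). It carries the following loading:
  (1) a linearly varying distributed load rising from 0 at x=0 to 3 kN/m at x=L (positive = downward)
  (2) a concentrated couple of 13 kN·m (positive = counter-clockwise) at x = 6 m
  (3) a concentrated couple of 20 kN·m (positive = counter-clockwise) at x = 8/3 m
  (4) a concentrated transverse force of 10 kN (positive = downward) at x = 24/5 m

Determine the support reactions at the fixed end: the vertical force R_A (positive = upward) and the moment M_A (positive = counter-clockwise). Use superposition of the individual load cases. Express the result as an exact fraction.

Load 1 — triangular load w₀=3 kN/m (0→w₀ over full span):
  R_A = w₀L/2 = 3·8/2 = 12 kN
  M_A = w₀L²/3 = 3·8²/3 = 64 kN·m
Load 2 — applied couple M₀=13 kN·m at a=6 m (b=L-a=2):
  R_A = 0 kN
  M_A = -M₀ = -13 kN·m
Load 3 — applied couple M₀=20 kN·m at a=8/3 m (b=L-a=16/3):
  R_A = 0 kN
  M_A = -M₀ = -20 kN·m
Load 4 — point force P=10 kN at a=24/5 m (b=L-a=16/5):
  R_A = P = 10 kN
  M_A = Pa = 10·(24/5) = 48 kN·m
Superposition: R_A = 22 kN, M_A = 79 kN·m

R_A = 22 kN, M_A = 79 kN·m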